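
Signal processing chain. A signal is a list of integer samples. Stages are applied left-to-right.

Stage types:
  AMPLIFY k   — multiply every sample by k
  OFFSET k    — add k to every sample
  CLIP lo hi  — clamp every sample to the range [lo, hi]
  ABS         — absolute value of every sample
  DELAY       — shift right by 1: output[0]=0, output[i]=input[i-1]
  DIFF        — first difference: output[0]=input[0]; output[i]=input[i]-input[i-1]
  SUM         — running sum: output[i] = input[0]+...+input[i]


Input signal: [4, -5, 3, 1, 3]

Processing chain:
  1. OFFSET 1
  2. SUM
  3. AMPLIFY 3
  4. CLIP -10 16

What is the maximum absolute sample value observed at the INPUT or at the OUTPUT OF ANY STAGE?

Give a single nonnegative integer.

Answer: 33

Derivation:
Input: [4, -5, 3, 1, 3] (max |s|=5)
Stage 1 (OFFSET 1): 4+1=5, -5+1=-4, 3+1=4, 1+1=2, 3+1=4 -> [5, -4, 4, 2, 4] (max |s|=5)
Stage 2 (SUM): sum[0..0]=5, sum[0..1]=1, sum[0..2]=5, sum[0..3]=7, sum[0..4]=11 -> [5, 1, 5, 7, 11] (max |s|=11)
Stage 3 (AMPLIFY 3): 5*3=15, 1*3=3, 5*3=15, 7*3=21, 11*3=33 -> [15, 3, 15, 21, 33] (max |s|=33)
Stage 4 (CLIP -10 16): clip(15,-10,16)=15, clip(3,-10,16)=3, clip(15,-10,16)=15, clip(21,-10,16)=16, clip(33,-10,16)=16 -> [15, 3, 15, 16, 16] (max |s|=16)
Overall max amplitude: 33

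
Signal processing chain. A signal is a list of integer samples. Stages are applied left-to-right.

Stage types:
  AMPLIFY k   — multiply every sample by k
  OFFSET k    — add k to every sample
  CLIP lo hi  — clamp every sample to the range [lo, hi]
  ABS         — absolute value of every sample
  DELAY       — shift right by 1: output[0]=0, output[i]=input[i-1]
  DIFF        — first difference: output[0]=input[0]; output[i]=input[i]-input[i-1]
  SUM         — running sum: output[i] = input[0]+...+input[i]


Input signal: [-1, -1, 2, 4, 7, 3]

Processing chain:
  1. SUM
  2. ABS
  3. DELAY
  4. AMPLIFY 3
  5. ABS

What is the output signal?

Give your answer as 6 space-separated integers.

Answer: 0 3 6 0 12 33

Derivation:
Input: [-1, -1, 2, 4, 7, 3]
Stage 1 (SUM): sum[0..0]=-1, sum[0..1]=-2, sum[0..2]=0, sum[0..3]=4, sum[0..4]=11, sum[0..5]=14 -> [-1, -2, 0, 4, 11, 14]
Stage 2 (ABS): |-1|=1, |-2|=2, |0|=0, |4|=4, |11|=11, |14|=14 -> [1, 2, 0, 4, 11, 14]
Stage 3 (DELAY): [0, 1, 2, 0, 4, 11] = [0, 1, 2, 0, 4, 11] -> [0, 1, 2, 0, 4, 11]
Stage 4 (AMPLIFY 3): 0*3=0, 1*3=3, 2*3=6, 0*3=0, 4*3=12, 11*3=33 -> [0, 3, 6, 0, 12, 33]
Stage 5 (ABS): |0|=0, |3|=3, |6|=6, |0|=0, |12|=12, |33|=33 -> [0, 3, 6, 0, 12, 33]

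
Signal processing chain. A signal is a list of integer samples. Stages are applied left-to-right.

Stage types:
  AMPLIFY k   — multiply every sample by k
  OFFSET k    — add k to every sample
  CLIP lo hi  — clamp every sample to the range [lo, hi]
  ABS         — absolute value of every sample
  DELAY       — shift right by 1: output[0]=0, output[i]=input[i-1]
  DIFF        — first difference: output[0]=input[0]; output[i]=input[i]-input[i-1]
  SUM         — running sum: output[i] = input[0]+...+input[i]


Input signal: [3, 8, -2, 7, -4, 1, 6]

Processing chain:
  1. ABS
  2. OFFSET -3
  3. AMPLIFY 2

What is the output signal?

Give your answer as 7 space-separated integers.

Input: [3, 8, -2, 7, -4, 1, 6]
Stage 1 (ABS): |3|=3, |8|=8, |-2|=2, |7|=7, |-4|=4, |1|=1, |6|=6 -> [3, 8, 2, 7, 4, 1, 6]
Stage 2 (OFFSET -3): 3+-3=0, 8+-3=5, 2+-3=-1, 7+-3=4, 4+-3=1, 1+-3=-2, 6+-3=3 -> [0, 5, -1, 4, 1, -2, 3]
Stage 3 (AMPLIFY 2): 0*2=0, 5*2=10, -1*2=-2, 4*2=8, 1*2=2, -2*2=-4, 3*2=6 -> [0, 10, -2, 8, 2, -4, 6]

Answer: 0 10 -2 8 2 -4 6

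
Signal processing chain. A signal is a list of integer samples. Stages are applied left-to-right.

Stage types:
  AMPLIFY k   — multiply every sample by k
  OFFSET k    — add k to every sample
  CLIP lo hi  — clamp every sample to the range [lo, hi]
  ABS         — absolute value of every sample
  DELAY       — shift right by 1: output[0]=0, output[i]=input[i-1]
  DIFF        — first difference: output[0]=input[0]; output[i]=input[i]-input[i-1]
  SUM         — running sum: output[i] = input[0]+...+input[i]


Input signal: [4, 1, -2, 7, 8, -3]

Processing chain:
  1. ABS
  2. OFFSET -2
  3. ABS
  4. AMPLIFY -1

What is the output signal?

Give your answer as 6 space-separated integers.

Input: [4, 1, -2, 7, 8, -3]
Stage 1 (ABS): |4|=4, |1|=1, |-2|=2, |7|=7, |8|=8, |-3|=3 -> [4, 1, 2, 7, 8, 3]
Stage 2 (OFFSET -2): 4+-2=2, 1+-2=-1, 2+-2=0, 7+-2=5, 8+-2=6, 3+-2=1 -> [2, -1, 0, 5, 6, 1]
Stage 3 (ABS): |2|=2, |-1|=1, |0|=0, |5|=5, |6|=6, |1|=1 -> [2, 1, 0, 5, 6, 1]
Stage 4 (AMPLIFY -1): 2*-1=-2, 1*-1=-1, 0*-1=0, 5*-1=-5, 6*-1=-6, 1*-1=-1 -> [-2, -1, 0, -5, -6, -1]

Answer: -2 -1 0 -5 -6 -1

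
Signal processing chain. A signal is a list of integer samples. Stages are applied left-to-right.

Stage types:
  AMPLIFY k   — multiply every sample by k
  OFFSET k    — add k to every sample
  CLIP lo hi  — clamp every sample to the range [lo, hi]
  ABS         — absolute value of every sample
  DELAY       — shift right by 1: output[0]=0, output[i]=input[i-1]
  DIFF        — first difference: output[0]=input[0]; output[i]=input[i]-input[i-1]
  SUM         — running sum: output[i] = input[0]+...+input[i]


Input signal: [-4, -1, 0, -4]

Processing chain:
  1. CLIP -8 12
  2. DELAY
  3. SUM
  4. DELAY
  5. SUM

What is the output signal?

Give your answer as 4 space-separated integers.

Input: [-4, -1, 0, -4]
Stage 1 (CLIP -8 12): clip(-4,-8,12)=-4, clip(-1,-8,12)=-1, clip(0,-8,12)=0, clip(-4,-8,12)=-4 -> [-4, -1, 0, -4]
Stage 2 (DELAY): [0, -4, -1, 0] = [0, -4, -1, 0] -> [0, -4, -1, 0]
Stage 3 (SUM): sum[0..0]=0, sum[0..1]=-4, sum[0..2]=-5, sum[0..3]=-5 -> [0, -4, -5, -5]
Stage 4 (DELAY): [0, 0, -4, -5] = [0, 0, -4, -5] -> [0, 0, -4, -5]
Stage 5 (SUM): sum[0..0]=0, sum[0..1]=0, sum[0..2]=-4, sum[0..3]=-9 -> [0, 0, -4, -9]

Answer: 0 0 -4 -9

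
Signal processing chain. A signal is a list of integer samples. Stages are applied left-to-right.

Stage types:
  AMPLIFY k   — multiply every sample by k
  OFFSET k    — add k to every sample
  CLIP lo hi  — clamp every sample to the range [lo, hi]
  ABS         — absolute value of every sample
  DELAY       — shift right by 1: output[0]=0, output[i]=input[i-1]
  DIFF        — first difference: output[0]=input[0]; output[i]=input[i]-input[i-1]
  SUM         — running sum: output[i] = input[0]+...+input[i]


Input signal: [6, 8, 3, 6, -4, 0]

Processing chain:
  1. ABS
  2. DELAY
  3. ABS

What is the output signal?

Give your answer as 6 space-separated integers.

Answer: 0 6 8 3 6 4

Derivation:
Input: [6, 8, 3, 6, -4, 0]
Stage 1 (ABS): |6|=6, |8|=8, |3|=3, |6|=6, |-4|=4, |0|=0 -> [6, 8, 3, 6, 4, 0]
Stage 2 (DELAY): [0, 6, 8, 3, 6, 4] = [0, 6, 8, 3, 6, 4] -> [0, 6, 8, 3, 6, 4]
Stage 3 (ABS): |0|=0, |6|=6, |8|=8, |3|=3, |6|=6, |4|=4 -> [0, 6, 8, 3, 6, 4]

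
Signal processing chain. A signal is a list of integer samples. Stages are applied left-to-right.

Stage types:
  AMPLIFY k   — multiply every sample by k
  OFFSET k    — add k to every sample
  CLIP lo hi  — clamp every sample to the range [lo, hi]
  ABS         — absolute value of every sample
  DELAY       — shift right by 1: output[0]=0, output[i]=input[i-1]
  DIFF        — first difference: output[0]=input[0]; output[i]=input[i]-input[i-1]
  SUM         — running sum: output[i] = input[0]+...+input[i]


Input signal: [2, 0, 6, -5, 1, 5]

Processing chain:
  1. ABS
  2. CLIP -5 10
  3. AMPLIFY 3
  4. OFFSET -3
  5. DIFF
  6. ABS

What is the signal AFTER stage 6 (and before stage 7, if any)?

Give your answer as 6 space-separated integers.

Answer: 3 6 18 3 12 12

Derivation:
Input: [2, 0, 6, -5, 1, 5]
Stage 1 (ABS): |2|=2, |0|=0, |6|=6, |-5|=5, |1|=1, |5|=5 -> [2, 0, 6, 5, 1, 5]
Stage 2 (CLIP -5 10): clip(2,-5,10)=2, clip(0,-5,10)=0, clip(6,-5,10)=6, clip(5,-5,10)=5, clip(1,-5,10)=1, clip(5,-5,10)=5 -> [2, 0, 6, 5, 1, 5]
Stage 3 (AMPLIFY 3): 2*3=6, 0*3=0, 6*3=18, 5*3=15, 1*3=3, 5*3=15 -> [6, 0, 18, 15, 3, 15]
Stage 4 (OFFSET -3): 6+-3=3, 0+-3=-3, 18+-3=15, 15+-3=12, 3+-3=0, 15+-3=12 -> [3, -3, 15, 12, 0, 12]
Stage 5 (DIFF): s[0]=3, -3-3=-6, 15--3=18, 12-15=-3, 0-12=-12, 12-0=12 -> [3, -6, 18, -3, -12, 12]
Stage 6 (ABS): |3|=3, |-6|=6, |18|=18, |-3|=3, |-12|=12, |12|=12 -> [3, 6, 18, 3, 12, 12]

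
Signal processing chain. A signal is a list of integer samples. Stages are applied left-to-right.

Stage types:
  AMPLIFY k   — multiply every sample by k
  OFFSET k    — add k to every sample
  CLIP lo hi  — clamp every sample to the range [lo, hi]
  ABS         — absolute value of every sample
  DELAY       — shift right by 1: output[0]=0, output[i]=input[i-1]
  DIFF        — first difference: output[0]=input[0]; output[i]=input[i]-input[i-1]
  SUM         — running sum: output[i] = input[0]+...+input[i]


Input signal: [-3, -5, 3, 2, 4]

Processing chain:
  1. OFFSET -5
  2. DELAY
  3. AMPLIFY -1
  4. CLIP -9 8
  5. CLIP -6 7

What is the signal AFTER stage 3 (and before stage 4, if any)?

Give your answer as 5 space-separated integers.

Answer: 0 8 10 2 3

Derivation:
Input: [-3, -5, 3, 2, 4]
Stage 1 (OFFSET -5): -3+-5=-8, -5+-5=-10, 3+-5=-2, 2+-5=-3, 4+-5=-1 -> [-8, -10, -2, -3, -1]
Stage 2 (DELAY): [0, -8, -10, -2, -3] = [0, -8, -10, -2, -3] -> [0, -8, -10, -2, -3]
Stage 3 (AMPLIFY -1): 0*-1=0, -8*-1=8, -10*-1=10, -2*-1=2, -3*-1=3 -> [0, 8, 10, 2, 3]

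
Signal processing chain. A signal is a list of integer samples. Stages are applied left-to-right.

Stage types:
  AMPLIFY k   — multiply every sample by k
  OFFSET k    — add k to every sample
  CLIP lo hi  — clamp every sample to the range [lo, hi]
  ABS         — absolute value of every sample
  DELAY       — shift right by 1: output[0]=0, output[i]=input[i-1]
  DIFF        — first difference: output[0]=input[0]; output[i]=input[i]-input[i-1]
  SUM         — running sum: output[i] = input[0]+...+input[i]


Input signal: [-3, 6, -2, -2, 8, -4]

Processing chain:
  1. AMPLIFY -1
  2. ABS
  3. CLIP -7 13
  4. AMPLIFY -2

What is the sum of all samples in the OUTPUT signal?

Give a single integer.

Answer: -50

Derivation:
Input: [-3, 6, -2, -2, 8, -4]
Stage 1 (AMPLIFY -1): -3*-1=3, 6*-1=-6, -2*-1=2, -2*-1=2, 8*-1=-8, -4*-1=4 -> [3, -6, 2, 2, -8, 4]
Stage 2 (ABS): |3|=3, |-6|=6, |2|=2, |2|=2, |-8|=8, |4|=4 -> [3, 6, 2, 2, 8, 4]
Stage 3 (CLIP -7 13): clip(3,-7,13)=3, clip(6,-7,13)=6, clip(2,-7,13)=2, clip(2,-7,13)=2, clip(8,-7,13)=8, clip(4,-7,13)=4 -> [3, 6, 2, 2, 8, 4]
Stage 4 (AMPLIFY -2): 3*-2=-6, 6*-2=-12, 2*-2=-4, 2*-2=-4, 8*-2=-16, 4*-2=-8 -> [-6, -12, -4, -4, -16, -8]
Output sum: -50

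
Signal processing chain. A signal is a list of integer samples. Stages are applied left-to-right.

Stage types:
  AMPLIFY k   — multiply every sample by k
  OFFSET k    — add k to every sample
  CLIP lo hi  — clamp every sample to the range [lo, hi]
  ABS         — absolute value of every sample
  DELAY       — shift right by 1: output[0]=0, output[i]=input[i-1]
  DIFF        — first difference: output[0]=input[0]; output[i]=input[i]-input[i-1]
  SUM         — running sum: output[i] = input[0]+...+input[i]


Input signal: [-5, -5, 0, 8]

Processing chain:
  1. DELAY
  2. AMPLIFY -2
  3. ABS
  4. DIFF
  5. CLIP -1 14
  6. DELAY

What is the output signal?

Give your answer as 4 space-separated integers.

Answer: 0 0 10 0

Derivation:
Input: [-5, -5, 0, 8]
Stage 1 (DELAY): [0, -5, -5, 0] = [0, -5, -5, 0] -> [0, -5, -5, 0]
Stage 2 (AMPLIFY -2): 0*-2=0, -5*-2=10, -5*-2=10, 0*-2=0 -> [0, 10, 10, 0]
Stage 3 (ABS): |0|=0, |10|=10, |10|=10, |0|=0 -> [0, 10, 10, 0]
Stage 4 (DIFF): s[0]=0, 10-0=10, 10-10=0, 0-10=-10 -> [0, 10, 0, -10]
Stage 5 (CLIP -1 14): clip(0,-1,14)=0, clip(10,-1,14)=10, clip(0,-1,14)=0, clip(-10,-1,14)=-1 -> [0, 10, 0, -1]
Stage 6 (DELAY): [0, 0, 10, 0] = [0, 0, 10, 0] -> [0, 0, 10, 0]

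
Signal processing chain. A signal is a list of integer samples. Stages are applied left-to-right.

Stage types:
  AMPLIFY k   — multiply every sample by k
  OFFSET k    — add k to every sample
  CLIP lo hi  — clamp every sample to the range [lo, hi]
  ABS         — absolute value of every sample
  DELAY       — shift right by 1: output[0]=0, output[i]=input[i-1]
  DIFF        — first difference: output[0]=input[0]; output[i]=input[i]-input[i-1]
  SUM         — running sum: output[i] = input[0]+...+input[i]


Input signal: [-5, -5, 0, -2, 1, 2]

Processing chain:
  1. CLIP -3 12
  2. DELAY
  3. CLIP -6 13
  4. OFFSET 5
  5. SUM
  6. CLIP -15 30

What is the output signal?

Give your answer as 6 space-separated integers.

Input: [-5, -5, 0, -2, 1, 2]
Stage 1 (CLIP -3 12): clip(-5,-3,12)=-3, clip(-5,-3,12)=-3, clip(0,-3,12)=0, clip(-2,-3,12)=-2, clip(1,-3,12)=1, clip(2,-3,12)=2 -> [-3, -3, 0, -2, 1, 2]
Stage 2 (DELAY): [0, -3, -3, 0, -2, 1] = [0, -3, -3, 0, -2, 1] -> [0, -3, -3, 0, -2, 1]
Stage 3 (CLIP -6 13): clip(0,-6,13)=0, clip(-3,-6,13)=-3, clip(-3,-6,13)=-3, clip(0,-6,13)=0, clip(-2,-6,13)=-2, clip(1,-6,13)=1 -> [0, -3, -3, 0, -2, 1]
Stage 4 (OFFSET 5): 0+5=5, -3+5=2, -3+5=2, 0+5=5, -2+5=3, 1+5=6 -> [5, 2, 2, 5, 3, 6]
Stage 5 (SUM): sum[0..0]=5, sum[0..1]=7, sum[0..2]=9, sum[0..3]=14, sum[0..4]=17, sum[0..5]=23 -> [5, 7, 9, 14, 17, 23]
Stage 6 (CLIP -15 30): clip(5,-15,30)=5, clip(7,-15,30)=7, clip(9,-15,30)=9, clip(14,-15,30)=14, clip(17,-15,30)=17, clip(23,-15,30)=23 -> [5, 7, 9, 14, 17, 23]

Answer: 5 7 9 14 17 23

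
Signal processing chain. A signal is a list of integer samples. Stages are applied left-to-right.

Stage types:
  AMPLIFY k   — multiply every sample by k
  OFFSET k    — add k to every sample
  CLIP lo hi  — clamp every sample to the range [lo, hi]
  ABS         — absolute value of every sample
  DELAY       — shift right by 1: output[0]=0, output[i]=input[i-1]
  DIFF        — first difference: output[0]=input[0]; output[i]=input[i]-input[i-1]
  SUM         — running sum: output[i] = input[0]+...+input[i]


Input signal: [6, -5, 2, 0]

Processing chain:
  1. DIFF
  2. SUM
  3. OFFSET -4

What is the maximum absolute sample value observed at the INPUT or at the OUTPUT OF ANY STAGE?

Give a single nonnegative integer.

Answer: 11

Derivation:
Input: [6, -5, 2, 0] (max |s|=6)
Stage 1 (DIFF): s[0]=6, -5-6=-11, 2--5=7, 0-2=-2 -> [6, -11, 7, -2] (max |s|=11)
Stage 2 (SUM): sum[0..0]=6, sum[0..1]=-5, sum[0..2]=2, sum[0..3]=0 -> [6, -5, 2, 0] (max |s|=6)
Stage 3 (OFFSET -4): 6+-4=2, -5+-4=-9, 2+-4=-2, 0+-4=-4 -> [2, -9, -2, -4] (max |s|=9)
Overall max amplitude: 11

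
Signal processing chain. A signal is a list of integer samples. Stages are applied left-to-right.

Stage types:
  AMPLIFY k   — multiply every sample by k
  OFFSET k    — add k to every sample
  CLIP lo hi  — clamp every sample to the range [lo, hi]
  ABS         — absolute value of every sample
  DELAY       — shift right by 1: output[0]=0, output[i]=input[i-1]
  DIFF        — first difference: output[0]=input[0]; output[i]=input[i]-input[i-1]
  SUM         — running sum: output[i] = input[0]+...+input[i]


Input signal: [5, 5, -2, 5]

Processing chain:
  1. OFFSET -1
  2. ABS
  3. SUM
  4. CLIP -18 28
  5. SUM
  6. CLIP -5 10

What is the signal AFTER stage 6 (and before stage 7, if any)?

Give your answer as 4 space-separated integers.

Answer: 4 10 10 10

Derivation:
Input: [5, 5, -2, 5]
Stage 1 (OFFSET -1): 5+-1=4, 5+-1=4, -2+-1=-3, 5+-1=4 -> [4, 4, -3, 4]
Stage 2 (ABS): |4|=4, |4|=4, |-3|=3, |4|=4 -> [4, 4, 3, 4]
Stage 3 (SUM): sum[0..0]=4, sum[0..1]=8, sum[0..2]=11, sum[0..3]=15 -> [4, 8, 11, 15]
Stage 4 (CLIP -18 28): clip(4,-18,28)=4, clip(8,-18,28)=8, clip(11,-18,28)=11, clip(15,-18,28)=15 -> [4, 8, 11, 15]
Stage 5 (SUM): sum[0..0]=4, sum[0..1]=12, sum[0..2]=23, sum[0..3]=38 -> [4, 12, 23, 38]
Stage 6 (CLIP -5 10): clip(4,-5,10)=4, clip(12,-5,10)=10, clip(23,-5,10)=10, clip(38,-5,10)=10 -> [4, 10, 10, 10]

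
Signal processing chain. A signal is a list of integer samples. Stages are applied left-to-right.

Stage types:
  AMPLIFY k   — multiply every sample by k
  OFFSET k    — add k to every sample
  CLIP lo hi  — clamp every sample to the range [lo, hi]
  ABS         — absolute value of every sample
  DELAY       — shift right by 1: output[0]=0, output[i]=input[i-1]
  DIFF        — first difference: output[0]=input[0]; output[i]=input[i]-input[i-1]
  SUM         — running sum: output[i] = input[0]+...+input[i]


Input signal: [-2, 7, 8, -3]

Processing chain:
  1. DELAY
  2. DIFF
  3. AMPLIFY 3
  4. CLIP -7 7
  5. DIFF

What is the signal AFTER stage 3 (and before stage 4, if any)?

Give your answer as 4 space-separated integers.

Input: [-2, 7, 8, -3]
Stage 1 (DELAY): [0, -2, 7, 8] = [0, -2, 7, 8] -> [0, -2, 7, 8]
Stage 2 (DIFF): s[0]=0, -2-0=-2, 7--2=9, 8-7=1 -> [0, -2, 9, 1]
Stage 3 (AMPLIFY 3): 0*3=0, -2*3=-6, 9*3=27, 1*3=3 -> [0, -6, 27, 3]

Answer: 0 -6 27 3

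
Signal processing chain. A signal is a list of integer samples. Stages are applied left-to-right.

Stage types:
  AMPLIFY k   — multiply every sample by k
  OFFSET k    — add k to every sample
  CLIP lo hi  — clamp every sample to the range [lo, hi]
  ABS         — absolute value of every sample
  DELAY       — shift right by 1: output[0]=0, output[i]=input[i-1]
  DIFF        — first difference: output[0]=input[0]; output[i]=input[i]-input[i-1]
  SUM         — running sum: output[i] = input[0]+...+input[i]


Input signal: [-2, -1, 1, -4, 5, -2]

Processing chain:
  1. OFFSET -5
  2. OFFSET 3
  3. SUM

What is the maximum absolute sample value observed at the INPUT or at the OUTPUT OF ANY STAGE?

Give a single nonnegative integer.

Answer: 15

Derivation:
Input: [-2, -1, 1, -4, 5, -2] (max |s|=5)
Stage 1 (OFFSET -5): -2+-5=-7, -1+-5=-6, 1+-5=-4, -4+-5=-9, 5+-5=0, -2+-5=-7 -> [-7, -6, -4, -9, 0, -7] (max |s|=9)
Stage 2 (OFFSET 3): -7+3=-4, -6+3=-3, -4+3=-1, -9+3=-6, 0+3=3, -7+3=-4 -> [-4, -3, -1, -6, 3, -4] (max |s|=6)
Stage 3 (SUM): sum[0..0]=-4, sum[0..1]=-7, sum[0..2]=-8, sum[0..3]=-14, sum[0..4]=-11, sum[0..5]=-15 -> [-4, -7, -8, -14, -11, -15] (max |s|=15)
Overall max amplitude: 15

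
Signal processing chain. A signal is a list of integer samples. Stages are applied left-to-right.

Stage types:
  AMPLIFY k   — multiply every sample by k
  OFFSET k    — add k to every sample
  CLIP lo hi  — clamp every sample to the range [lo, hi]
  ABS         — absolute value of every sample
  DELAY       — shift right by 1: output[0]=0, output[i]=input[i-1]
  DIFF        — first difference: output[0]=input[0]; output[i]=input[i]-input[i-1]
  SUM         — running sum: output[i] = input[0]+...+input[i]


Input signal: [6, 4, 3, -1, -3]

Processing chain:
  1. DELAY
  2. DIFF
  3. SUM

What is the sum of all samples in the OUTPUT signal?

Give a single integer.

Answer: 12

Derivation:
Input: [6, 4, 3, -1, -3]
Stage 1 (DELAY): [0, 6, 4, 3, -1] = [0, 6, 4, 3, -1] -> [0, 6, 4, 3, -1]
Stage 2 (DIFF): s[0]=0, 6-0=6, 4-6=-2, 3-4=-1, -1-3=-4 -> [0, 6, -2, -1, -4]
Stage 3 (SUM): sum[0..0]=0, sum[0..1]=6, sum[0..2]=4, sum[0..3]=3, sum[0..4]=-1 -> [0, 6, 4, 3, -1]
Output sum: 12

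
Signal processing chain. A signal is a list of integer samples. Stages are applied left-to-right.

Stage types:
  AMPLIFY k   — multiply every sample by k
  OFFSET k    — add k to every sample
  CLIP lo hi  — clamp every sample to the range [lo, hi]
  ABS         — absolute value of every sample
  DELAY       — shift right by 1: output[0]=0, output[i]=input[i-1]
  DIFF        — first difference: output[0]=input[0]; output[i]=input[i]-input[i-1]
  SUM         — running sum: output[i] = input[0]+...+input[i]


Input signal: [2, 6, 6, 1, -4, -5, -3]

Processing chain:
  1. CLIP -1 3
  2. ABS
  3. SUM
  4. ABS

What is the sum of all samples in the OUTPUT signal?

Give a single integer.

Input: [2, 6, 6, 1, -4, -5, -3]
Stage 1 (CLIP -1 3): clip(2,-1,3)=2, clip(6,-1,3)=3, clip(6,-1,3)=3, clip(1,-1,3)=1, clip(-4,-1,3)=-1, clip(-5,-1,3)=-1, clip(-3,-1,3)=-1 -> [2, 3, 3, 1, -1, -1, -1]
Stage 2 (ABS): |2|=2, |3|=3, |3|=3, |1|=1, |-1|=1, |-1|=1, |-1|=1 -> [2, 3, 3, 1, 1, 1, 1]
Stage 3 (SUM): sum[0..0]=2, sum[0..1]=5, sum[0..2]=8, sum[0..3]=9, sum[0..4]=10, sum[0..5]=11, sum[0..6]=12 -> [2, 5, 8, 9, 10, 11, 12]
Stage 4 (ABS): |2|=2, |5|=5, |8|=8, |9|=9, |10|=10, |11|=11, |12|=12 -> [2, 5, 8, 9, 10, 11, 12]
Output sum: 57

Answer: 57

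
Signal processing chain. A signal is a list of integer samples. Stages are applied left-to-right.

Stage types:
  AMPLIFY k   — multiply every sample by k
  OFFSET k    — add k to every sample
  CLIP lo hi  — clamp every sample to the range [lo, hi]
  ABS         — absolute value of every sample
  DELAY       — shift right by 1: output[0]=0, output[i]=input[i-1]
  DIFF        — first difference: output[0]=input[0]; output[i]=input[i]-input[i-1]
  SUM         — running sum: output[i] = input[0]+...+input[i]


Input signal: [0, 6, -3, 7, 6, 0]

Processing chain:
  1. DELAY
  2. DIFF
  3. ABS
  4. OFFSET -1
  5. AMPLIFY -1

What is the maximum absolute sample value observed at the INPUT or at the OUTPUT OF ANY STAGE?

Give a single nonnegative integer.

Input: [0, 6, -3, 7, 6, 0] (max |s|=7)
Stage 1 (DELAY): [0, 0, 6, -3, 7, 6] = [0, 0, 6, -3, 7, 6] -> [0, 0, 6, -3, 7, 6] (max |s|=7)
Stage 2 (DIFF): s[0]=0, 0-0=0, 6-0=6, -3-6=-9, 7--3=10, 6-7=-1 -> [0, 0, 6, -9, 10, -1] (max |s|=10)
Stage 3 (ABS): |0|=0, |0|=0, |6|=6, |-9|=9, |10|=10, |-1|=1 -> [0, 0, 6, 9, 10, 1] (max |s|=10)
Stage 4 (OFFSET -1): 0+-1=-1, 0+-1=-1, 6+-1=5, 9+-1=8, 10+-1=9, 1+-1=0 -> [-1, -1, 5, 8, 9, 0] (max |s|=9)
Stage 5 (AMPLIFY -1): -1*-1=1, -1*-1=1, 5*-1=-5, 8*-1=-8, 9*-1=-9, 0*-1=0 -> [1, 1, -5, -8, -9, 0] (max |s|=9)
Overall max amplitude: 10

Answer: 10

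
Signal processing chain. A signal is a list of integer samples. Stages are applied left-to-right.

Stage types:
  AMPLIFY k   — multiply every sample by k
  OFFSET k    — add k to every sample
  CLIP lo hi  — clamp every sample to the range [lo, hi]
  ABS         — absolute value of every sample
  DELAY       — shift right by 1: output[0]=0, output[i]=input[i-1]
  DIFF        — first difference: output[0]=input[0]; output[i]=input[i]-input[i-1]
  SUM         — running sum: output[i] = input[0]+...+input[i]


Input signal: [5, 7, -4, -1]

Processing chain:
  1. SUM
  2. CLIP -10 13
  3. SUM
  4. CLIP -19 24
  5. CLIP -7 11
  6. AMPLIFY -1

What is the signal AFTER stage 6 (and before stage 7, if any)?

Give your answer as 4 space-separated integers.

Input: [5, 7, -4, -1]
Stage 1 (SUM): sum[0..0]=5, sum[0..1]=12, sum[0..2]=8, sum[0..3]=7 -> [5, 12, 8, 7]
Stage 2 (CLIP -10 13): clip(5,-10,13)=5, clip(12,-10,13)=12, clip(8,-10,13)=8, clip(7,-10,13)=7 -> [5, 12, 8, 7]
Stage 3 (SUM): sum[0..0]=5, sum[0..1]=17, sum[0..2]=25, sum[0..3]=32 -> [5, 17, 25, 32]
Stage 4 (CLIP -19 24): clip(5,-19,24)=5, clip(17,-19,24)=17, clip(25,-19,24)=24, clip(32,-19,24)=24 -> [5, 17, 24, 24]
Stage 5 (CLIP -7 11): clip(5,-7,11)=5, clip(17,-7,11)=11, clip(24,-7,11)=11, clip(24,-7,11)=11 -> [5, 11, 11, 11]
Stage 6 (AMPLIFY -1): 5*-1=-5, 11*-1=-11, 11*-1=-11, 11*-1=-11 -> [-5, -11, -11, -11]

Answer: -5 -11 -11 -11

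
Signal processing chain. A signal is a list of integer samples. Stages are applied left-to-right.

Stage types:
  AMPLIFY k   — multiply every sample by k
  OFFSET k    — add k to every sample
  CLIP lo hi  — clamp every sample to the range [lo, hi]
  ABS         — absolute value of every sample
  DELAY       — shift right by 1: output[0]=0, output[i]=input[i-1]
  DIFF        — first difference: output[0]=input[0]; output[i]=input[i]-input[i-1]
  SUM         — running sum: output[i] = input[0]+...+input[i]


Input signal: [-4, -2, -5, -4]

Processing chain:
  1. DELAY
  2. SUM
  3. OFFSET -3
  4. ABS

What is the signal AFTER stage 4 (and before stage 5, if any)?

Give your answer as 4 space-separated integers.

Input: [-4, -2, -5, -4]
Stage 1 (DELAY): [0, -4, -2, -5] = [0, -4, -2, -5] -> [0, -4, -2, -5]
Stage 2 (SUM): sum[0..0]=0, sum[0..1]=-4, sum[0..2]=-6, sum[0..3]=-11 -> [0, -4, -6, -11]
Stage 3 (OFFSET -3): 0+-3=-3, -4+-3=-7, -6+-3=-9, -11+-3=-14 -> [-3, -7, -9, -14]
Stage 4 (ABS): |-3|=3, |-7|=7, |-9|=9, |-14|=14 -> [3, 7, 9, 14]

Answer: 3 7 9 14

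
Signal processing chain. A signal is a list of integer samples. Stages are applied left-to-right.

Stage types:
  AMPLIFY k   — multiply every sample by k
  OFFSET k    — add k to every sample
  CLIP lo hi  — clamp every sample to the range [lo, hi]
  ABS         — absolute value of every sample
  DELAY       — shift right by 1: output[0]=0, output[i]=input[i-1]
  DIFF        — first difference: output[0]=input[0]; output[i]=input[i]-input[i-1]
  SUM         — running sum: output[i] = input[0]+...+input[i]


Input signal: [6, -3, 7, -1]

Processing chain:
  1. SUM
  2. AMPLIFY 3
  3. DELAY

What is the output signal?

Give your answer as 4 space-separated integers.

Input: [6, -3, 7, -1]
Stage 1 (SUM): sum[0..0]=6, sum[0..1]=3, sum[0..2]=10, sum[0..3]=9 -> [6, 3, 10, 9]
Stage 2 (AMPLIFY 3): 6*3=18, 3*3=9, 10*3=30, 9*3=27 -> [18, 9, 30, 27]
Stage 3 (DELAY): [0, 18, 9, 30] = [0, 18, 9, 30] -> [0, 18, 9, 30]

Answer: 0 18 9 30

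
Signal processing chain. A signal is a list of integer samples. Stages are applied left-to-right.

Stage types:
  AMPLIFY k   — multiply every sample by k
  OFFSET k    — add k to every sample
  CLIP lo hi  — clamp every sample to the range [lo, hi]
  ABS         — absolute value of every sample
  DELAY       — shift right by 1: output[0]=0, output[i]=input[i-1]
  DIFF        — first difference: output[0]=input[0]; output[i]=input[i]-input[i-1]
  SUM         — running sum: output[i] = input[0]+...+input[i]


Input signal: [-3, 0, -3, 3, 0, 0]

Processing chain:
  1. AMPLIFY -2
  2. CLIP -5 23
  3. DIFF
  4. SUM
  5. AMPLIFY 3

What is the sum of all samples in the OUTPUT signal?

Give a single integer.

Answer: 21

Derivation:
Input: [-3, 0, -3, 3, 0, 0]
Stage 1 (AMPLIFY -2): -3*-2=6, 0*-2=0, -3*-2=6, 3*-2=-6, 0*-2=0, 0*-2=0 -> [6, 0, 6, -6, 0, 0]
Stage 2 (CLIP -5 23): clip(6,-5,23)=6, clip(0,-5,23)=0, clip(6,-5,23)=6, clip(-6,-5,23)=-5, clip(0,-5,23)=0, clip(0,-5,23)=0 -> [6, 0, 6, -5, 0, 0]
Stage 3 (DIFF): s[0]=6, 0-6=-6, 6-0=6, -5-6=-11, 0--5=5, 0-0=0 -> [6, -6, 6, -11, 5, 0]
Stage 4 (SUM): sum[0..0]=6, sum[0..1]=0, sum[0..2]=6, sum[0..3]=-5, sum[0..4]=0, sum[0..5]=0 -> [6, 0, 6, -5, 0, 0]
Stage 5 (AMPLIFY 3): 6*3=18, 0*3=0, 6*3=18, -5*3=-15, 0*3=0, 0*3=0 -> [18, 0, 18, -15, 0, 0]
Output sum: 21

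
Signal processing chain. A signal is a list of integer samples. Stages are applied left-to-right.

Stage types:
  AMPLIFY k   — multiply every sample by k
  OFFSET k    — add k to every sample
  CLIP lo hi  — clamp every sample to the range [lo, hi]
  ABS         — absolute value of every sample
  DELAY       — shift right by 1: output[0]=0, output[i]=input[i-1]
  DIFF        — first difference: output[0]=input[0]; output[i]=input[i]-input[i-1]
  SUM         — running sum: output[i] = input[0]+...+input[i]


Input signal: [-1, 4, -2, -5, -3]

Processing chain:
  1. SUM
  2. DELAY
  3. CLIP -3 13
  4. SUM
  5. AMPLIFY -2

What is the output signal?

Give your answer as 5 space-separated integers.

Answer: 0 2 -4 -6 0

Derivation:
Input: [-1, 4, -2, -5, -3]
Stage 1 (SUM): sum[0..0]=-1, sum[0..1]=3, sum[0..2]=1, sum[0..3]=-4, sum[0..4]=-7 -> [-1, 3, 1, -4, -7]
Stage 2 (DELAY): [0, -1, 3, 1, -4] = [0, -1, 3, 1, -4] -> [0, -1, 3, 1, -4]
Stage 3 (CLIP -3 13): clip(0,-3,13)=0, clip(-1,-3,13)=-1, clip(3,-3,13)=3, clip(1,-3,13)=1, clip(-4,-3,13)=-3 -> [0, -1, 3, 1, -3]
Stage 4 (SUM): sum[0..0]=0, sum[0..1]=-1, sum[0..2]=2, sum[0..3]=3, sum[0..4]=0 -> [0, -1, 2, 3, 0]
Stage 5 (AMPLIFY -2): 0*-2=0, -1*-2=2, 2*-2=-4, 3*-2=-6, 0*-2=0 -> [0, 2, -4, -6, 0]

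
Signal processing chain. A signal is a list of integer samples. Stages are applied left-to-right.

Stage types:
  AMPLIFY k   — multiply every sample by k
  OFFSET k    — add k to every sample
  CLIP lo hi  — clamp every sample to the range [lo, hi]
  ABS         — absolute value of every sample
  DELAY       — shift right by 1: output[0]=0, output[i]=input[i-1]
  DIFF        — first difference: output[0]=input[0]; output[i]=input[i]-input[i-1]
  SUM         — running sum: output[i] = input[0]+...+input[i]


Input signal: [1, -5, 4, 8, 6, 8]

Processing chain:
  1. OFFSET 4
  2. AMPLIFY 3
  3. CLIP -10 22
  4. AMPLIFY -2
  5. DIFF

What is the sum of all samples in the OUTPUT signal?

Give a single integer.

Answer: -44

Derivation:
Input: [1, -5, 4, 8, 6, 8]
Stage 1 (OFFSET 4): 1+4=5, -5+4=-1, 4+4=8, 8+4=12, 6+4=10, 8+4=12 -> [5, -1, 8, 12, 10, 12]
Stage 2 (AMPLIFY 3): 5*3=15, -1*3=-3, 8*3=24, 12*3=36, 10*3=30, 12*3=36 -> [15, -3, 24, 36, 30, 36]
Stage 3 (CLIP -10 22): clip(15,-10,22)=15, clip(-3,-10,22)=-3, clip(24,-10,22)=22, clip(36,-10,22)=22, clip(30,-10,22)=22, clip(36,-10,22)=22 -> [15, -3, 22, 22, 22, 22]
Stage 4 (AMPLIFY -2): 15*-2=-30, -3*-2=6, 22*-2=-44, 22*-2=-44, 22*-2=-44, 22*-2=-44 -> [-30, 6, -44, -44, -44, -44]
Stage 5 (DIFF): s[0]=-30, 6--30=36, -44-6=-50, -44--44=0, -44--44=0, -44--44=0 -> [-30, 36, -50, 0, 0, 0]
Output sum: -44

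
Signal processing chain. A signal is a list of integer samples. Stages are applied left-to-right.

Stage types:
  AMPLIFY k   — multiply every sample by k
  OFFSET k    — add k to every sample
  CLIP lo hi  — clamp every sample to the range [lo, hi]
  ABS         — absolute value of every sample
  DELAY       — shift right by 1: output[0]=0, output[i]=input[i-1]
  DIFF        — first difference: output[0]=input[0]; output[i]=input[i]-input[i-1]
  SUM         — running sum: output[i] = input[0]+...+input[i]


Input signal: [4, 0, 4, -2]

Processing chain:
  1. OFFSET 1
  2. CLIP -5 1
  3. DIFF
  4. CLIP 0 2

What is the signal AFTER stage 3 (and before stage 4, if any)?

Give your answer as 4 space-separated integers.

Answer: 1 0 0 -2

Derivation:
Input: [4, 0, 4, -2]
Stage 1 (OFFSET 1): 4+1=5, 0+1=1, 4+1=5, -2+1=-1 -> [5, 1, 5, -1]
Stage 2 (CLIP -5 1): clip(5,-5,1)=1, clip(1,-5,1)=1, clip(5,-5,1)=1, clip(-1,-5,1)=-1 -> [1, 1, 1, -1]
Stage 3 (DIFF): s[0]=1, 1-1=0, 1-1=0, -1-1=-2 -> [1, 0, 0, -2]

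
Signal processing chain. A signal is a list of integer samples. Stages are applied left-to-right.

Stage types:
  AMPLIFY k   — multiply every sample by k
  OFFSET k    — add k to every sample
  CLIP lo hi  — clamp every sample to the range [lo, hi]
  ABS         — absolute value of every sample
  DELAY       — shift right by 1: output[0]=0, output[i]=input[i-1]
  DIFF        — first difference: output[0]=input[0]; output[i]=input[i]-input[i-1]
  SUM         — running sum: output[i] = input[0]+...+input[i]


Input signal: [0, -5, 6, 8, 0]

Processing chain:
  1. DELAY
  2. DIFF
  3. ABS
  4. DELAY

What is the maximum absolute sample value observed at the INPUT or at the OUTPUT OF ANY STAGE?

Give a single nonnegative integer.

Input: [0, -5, 6, 8, 0] (max |s|=8)
Stage 1 (DELAY): [0, 0, -5, 6, 8] = [0, 0, -5, 6, 8] -> [0, 0, -5, 6, 8] (max |s|=8)
Stage 2 (DIFF): s[0]=0, 0-0=0, -5-0=-5, 6--5=11, 8-6=2 -> [0, 0, -5, 11, 2] (max |s|=11)
Stage 3 (ABS): |0|=0, |0|=0, |-5|=5, |11|=11, |2|=2 -> [0, 0, 5, 11, 2] (max |s|=11)
Stage 4 (DELAY): [0, 0, 0, 5, 11] = [0, 0, 0, 5, 11] -> [0, 0, 0, 5, 11] (max |s|=11)
Overall max amplitude: 11

Answer: 11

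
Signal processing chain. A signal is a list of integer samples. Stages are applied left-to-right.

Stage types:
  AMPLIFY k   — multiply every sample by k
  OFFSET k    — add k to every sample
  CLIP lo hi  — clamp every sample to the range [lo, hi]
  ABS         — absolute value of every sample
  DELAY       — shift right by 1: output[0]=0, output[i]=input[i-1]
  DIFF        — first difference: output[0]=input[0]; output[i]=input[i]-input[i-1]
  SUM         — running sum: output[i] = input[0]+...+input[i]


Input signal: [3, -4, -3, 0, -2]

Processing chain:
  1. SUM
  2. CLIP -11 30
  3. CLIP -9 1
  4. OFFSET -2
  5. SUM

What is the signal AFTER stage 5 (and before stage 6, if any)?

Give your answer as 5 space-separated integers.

Answer: -1 -4 -10 -16 -24

Derivation:
Input: [3, -4, -3, 0, -2]
Stage 1 (SUM): sum[0..0]=3, sum[0..1]=-1, sum[0..2]=-4, sum[0..3]=-4, sum[0..4]=-6 -> [3, -1, -4, -4, -6]
Stage 2 (CLIP -11 30): clip(3,-11,30)=3, clip(-1,-11,30)=-1, clip(-4,-11,30)=-4, clip(-4,-11,30)=-4, clip(-6,-11,30)=-6 -> [3, -1, -4, -4, -6]
Stage 3 (CLIP -9 1): clip(3,-9,1)=1, clip(-1,-9,1)=-1, clip(-4,-9,1)=-4, clip(-4,-9,1)=-4, clip(-6,-9,1)=-6 -> [1, -1, -4, -4, -6]
Stage 4 (OFFSET -2): 1+-2=-1, -1+-2=-3, -4+-2=-6, -4+-2=-6, -6+-2=-8 -> [-1, -3, -6, -6, -8]
Stage 5 (SUM): sum[0..0]=-1, sum[0..1]=-4, sum[0..2]=-10, sum[0..3]=-16, sum[0..4]=-24 -> [-1, -4, -10, -16, -24]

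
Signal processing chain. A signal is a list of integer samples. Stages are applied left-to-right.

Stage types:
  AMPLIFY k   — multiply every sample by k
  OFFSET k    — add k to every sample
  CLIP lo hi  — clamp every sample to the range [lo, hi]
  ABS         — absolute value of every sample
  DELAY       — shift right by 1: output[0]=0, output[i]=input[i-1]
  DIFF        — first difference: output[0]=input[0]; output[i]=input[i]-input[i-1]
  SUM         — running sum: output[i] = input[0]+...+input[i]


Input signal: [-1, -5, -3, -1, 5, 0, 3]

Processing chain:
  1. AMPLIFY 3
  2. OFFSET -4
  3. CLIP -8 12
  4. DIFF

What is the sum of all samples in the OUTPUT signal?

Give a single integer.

Input: [-1, -5, -3, -1, 5, 0, 3]
Stage 1 (AMPLIFY 3): -1*3=-3, -5*3=-15, -3*3=-9, -1*3=-3, 5*3=15, 0*3=0, 3*3=9 -> [-3, -15, -9, -3, 15, 0, 9]
Stage 2 (OFFSET -4): -3+-4=-7, -15+-4=-19, -9+-4=-13, -3+-4=-7, 15+-4=11, 0+-4=-4, 9+-4=5 -> [-7, -19, -13, -7, 11, -4, 5]
Stage 3 (CLIP -8 12): clip(-7,-8,12)=-7, clip(-19,-8,12)=-8, clip(-13,-8,12)=-8, clip(-7,-8,12)=-7, clip(11,-8,12)=11, clip(-4,-8,12)=-4, clip(5,-8,12)=5 -> [-7, -8, -8, -7, 11, -4, 5]
Stage 4 (DIFF): s[0]=-7, -8--7=-1, -8--8=0, -7--8=1, 11--7=18, -4-11=-15, 5--4=9 -> [-7, -1, 0, 1, 18, -15, 9]
Output sum: 5

Answer: 5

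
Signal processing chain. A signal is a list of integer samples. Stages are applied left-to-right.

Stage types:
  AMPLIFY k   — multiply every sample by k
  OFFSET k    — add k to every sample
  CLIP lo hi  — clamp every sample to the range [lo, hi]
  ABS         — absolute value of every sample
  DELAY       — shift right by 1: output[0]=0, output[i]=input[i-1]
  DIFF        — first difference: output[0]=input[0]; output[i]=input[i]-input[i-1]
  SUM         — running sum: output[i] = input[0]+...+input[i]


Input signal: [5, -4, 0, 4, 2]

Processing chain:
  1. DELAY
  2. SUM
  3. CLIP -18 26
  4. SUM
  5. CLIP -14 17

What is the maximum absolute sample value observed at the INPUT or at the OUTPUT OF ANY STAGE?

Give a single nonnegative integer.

Answer: 12

Derivation:
Input: [5, -4, 0, 4, 2] (max |s|=5)
Stage 1 (DELAY): [0, 5, -4, 0, 4] = [0, 5, -4, 0, 4] -> [0, 5, -4, 0, 4] (max |s|=5)
Stage 2 (SUM): sum[0..0]=0, sum[0..1]=5, sum[0..2]=1, sum[0..3]=1, sum[0..4]=5 -> [0, 5, 1, 1, 5] (max |s|=5)
Stage 3 (CLIP -18 26): clip(0,-18,26)=0, clip(5,-18,26)=5, clip(1,-18,26)=1, clip(1,-18,26)=1, clip(5,-18,26)=5 -> [0, 5, 1, 1, 5] (max |s|=5)
Stage 4 (SUM): sum[0..0]=0, sum[0..1]=5, sum[0..2]=6, sum[0..3]=7, sum[0..4]=12 -> [0, 5, 6, 7, 12] (max |s|=12)
Stage 5 (CLIP -14 17): clip(0,-14,17)=0, clip(5,-14,17)=5, clip(6,-14,17)=6, clip(7,-14,17)=7, clip(12,-14,17)=12 -> [0, 5, 6, 7, 12] (max |s|=12)
Overall max amplitude: 12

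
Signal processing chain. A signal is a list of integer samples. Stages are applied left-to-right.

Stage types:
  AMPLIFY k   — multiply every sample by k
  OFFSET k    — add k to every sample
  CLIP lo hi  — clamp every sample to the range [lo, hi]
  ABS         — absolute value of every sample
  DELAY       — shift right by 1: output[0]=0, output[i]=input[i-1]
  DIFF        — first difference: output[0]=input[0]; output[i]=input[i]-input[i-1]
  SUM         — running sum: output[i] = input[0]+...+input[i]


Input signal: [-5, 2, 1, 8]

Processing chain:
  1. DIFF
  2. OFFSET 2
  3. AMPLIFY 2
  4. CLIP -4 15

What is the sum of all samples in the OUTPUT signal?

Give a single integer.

Input: [-5, 2, 1, 8]
Stage 1 (DIFF): s[0]=-5, 2--5=7, 1-2=-1, 8-1=7 -> [-5, 7, -1, 7]
Stage 2 (OFFSET 2): -5+2=-3, 7+2=9, -1+2=1, 7+2=9 -> [-3, 9, 1, 9]
Stage 3 (AMPLIFY 2): -3*2=-6, 9*2=18, 1*2=2, 9*2=18 -> [-6, 18, 2, 18]
Stage 4 (CLIP -4 15): clip(-6,-4,15)=-4, clip(18,-4,15)=15, clip(2,-4,15)=2, clip(18,-4,15)=15 -> [-4, 15, 2, 15]
Output sum: 28

Answer: 28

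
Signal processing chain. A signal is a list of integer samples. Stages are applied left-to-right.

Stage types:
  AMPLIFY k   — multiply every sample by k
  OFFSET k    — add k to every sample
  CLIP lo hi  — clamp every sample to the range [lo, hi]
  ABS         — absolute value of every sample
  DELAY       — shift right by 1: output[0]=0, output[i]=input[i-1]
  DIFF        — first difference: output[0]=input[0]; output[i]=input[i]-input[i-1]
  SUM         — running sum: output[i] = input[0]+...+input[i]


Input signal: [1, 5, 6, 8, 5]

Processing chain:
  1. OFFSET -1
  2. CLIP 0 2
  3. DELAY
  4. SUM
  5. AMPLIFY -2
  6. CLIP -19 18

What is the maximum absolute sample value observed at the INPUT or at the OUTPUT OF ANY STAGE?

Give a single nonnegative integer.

Answer: 12

Derivation:
Input: [1, 5, 6, 8, 5] (max |s|=8)
Stage 1 (OFFSET -1): 1+-1=0, 5+-1=4, 6+-1=5, 8+-1=7, 5+-1=4 -> [0, 4, 5, 7, 4] (max |s|=7)
Stage 2 (CLIP 0 2): clip(0,0,2)=0, clip(4,0,2)=2, clip(5,0,2)=2, clip(7,0,2)=2, clip(4,0,2)=2 -> [0, 2, 2, 2, 2] (max |s|=2)
Stage 3 (DELAY): [0, 0, 2, 2, 2] = [0, 0, 2, 2, 2] -> [0, 0, 2, 2, 2] (max |s|=2)
Stage 4 (SUM): sum[0..0]=0, sum[0..1]=0, sum[0..2]=2, sum[0..3]=4, sum[0..4]=6 -> [0, 0, 2, 4, 6] (max |s|=6)
Stage 5 (AMPLIFY -2): 0*-2=0, 0*-2=0, 2*-2=-4, 4*-2=-8, 6*-2=-12 -> [0, 0, -4, -8, -12] (max |s|=12)
Stage 6 (CLIP -19 18): clip(0,-19,18)=0, clip(0,-19,18)=0, clip(-4,-19,18)=-4, clip(-8,-19,18)=-8, clip(-12,-19,18)=-12 -> [0, 0, -4, -8, -12] (max |s|=12)
Overall max amplitude: 12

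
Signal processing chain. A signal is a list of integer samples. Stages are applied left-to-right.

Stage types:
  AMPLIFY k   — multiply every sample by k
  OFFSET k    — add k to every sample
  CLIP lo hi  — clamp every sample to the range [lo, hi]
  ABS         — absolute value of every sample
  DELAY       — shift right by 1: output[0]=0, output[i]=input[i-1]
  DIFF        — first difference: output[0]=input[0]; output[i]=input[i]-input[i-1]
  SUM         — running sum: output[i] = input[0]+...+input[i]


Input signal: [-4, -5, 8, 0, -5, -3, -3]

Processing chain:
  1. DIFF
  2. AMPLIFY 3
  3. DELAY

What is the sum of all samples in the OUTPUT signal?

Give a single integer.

Answer: -9

Derivation:
Input: [-4, -5, 8, 0, -5, -3, -3]
Stage 1 (DIFF): s[0]=-4, -5--4=-1, 8--5=13, 0-8=-8, -5-0=-5, -3--5=2, -3--3=0 -> [-4, -1, 13, -8, -5, 2, 0]
Stage 2 (AMPLIFY 3): -4*3=-12, -1*3=-3, 13*3=39, -8*3=-24, -5*3=-15, 2*3=6, 0*3=0 -> [-12, -3, 39, -24, -15, 6, 0]
Stage 3 (DELAY): [0, -12, -3, 39, -24, -15, 6] = [0, -12, -3, 39, -24, -15, 6] -> [0, -12, -3, 39, -24, -15, 6]
Output sum: -9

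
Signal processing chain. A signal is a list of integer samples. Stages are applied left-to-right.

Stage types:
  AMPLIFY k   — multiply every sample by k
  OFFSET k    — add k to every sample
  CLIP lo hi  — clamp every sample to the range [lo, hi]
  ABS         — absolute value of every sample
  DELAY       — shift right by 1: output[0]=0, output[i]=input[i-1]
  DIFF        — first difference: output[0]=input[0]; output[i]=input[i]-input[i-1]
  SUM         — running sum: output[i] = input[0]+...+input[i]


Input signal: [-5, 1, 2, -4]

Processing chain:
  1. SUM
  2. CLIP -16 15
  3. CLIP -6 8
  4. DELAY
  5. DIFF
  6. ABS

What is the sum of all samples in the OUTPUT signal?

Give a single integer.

Input: [-5, 1, 2, -4]
Stage 1 (SUM): sum[0..0]=-5, sum[0..1]=-4, sum[0..2]=-2, sum[0..3]=-6 -> [-5, -4, -2, -6]
Stage 2 (CLIP -16 15): clip(-5,-16,15)=-5, clip(-4,-16,15)=-4, clip(-2,-16,15)=-2, clip(-6,-16,15)=-6 -> [-5, -4, -2, -6]
Stage 3 (CLIP -6 8): clip(-5,-6,8)=-5, clip(-4,-6,8)=-4, clip(-2,-6,8)=-2, clip(-6,-6,8)=-6 -> [-5, -4, -2, -6]
Stage 4 (DELAY): [0, -5, -4, -2] = [0, -5, -4, -2] -> [0, -5, -4, -2]
Stage 5 (DIFF): s[0]=0, -5-0=-5, -4--5=1, -2--4=2 -> [0, -5, 1, 2]
Stage 6 (ABS): |0|=0, |-5|=5, |1|=1, |2|=2 -> [0, 5, 1, 2]
Output sum: 8

Answer: 8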